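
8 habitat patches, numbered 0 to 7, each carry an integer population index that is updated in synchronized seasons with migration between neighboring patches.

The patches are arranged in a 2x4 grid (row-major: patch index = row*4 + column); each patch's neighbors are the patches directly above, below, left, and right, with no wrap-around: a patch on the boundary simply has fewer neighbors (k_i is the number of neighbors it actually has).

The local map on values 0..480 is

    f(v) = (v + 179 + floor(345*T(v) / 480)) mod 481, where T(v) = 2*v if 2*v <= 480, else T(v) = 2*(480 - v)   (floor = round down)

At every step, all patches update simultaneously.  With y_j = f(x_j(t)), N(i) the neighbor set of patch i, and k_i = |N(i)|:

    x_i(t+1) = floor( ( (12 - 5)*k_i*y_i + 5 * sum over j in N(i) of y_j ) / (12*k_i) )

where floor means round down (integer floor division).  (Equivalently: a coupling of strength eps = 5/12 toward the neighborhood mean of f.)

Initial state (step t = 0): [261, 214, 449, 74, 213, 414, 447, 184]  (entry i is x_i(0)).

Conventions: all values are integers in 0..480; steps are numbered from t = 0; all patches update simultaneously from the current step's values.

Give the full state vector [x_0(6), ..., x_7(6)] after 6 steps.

Simulating step by step:
t=0: [261, 214, 449, 74, 213, 414, 447, 184]
t=1: [250, 220, 218, 279, 226, 207, 187, 199]
t=2: [262, 234, 224, 240, 244, 206, 174, 193]
t=3: [273, 255, 235, 250, 262, 209, 156, 182]
t=4: [270, 264, 245, 247, 258, 207, 131, 156]
t=5: [270, 262, 242, 237, 258, 196, 87, 107]
t=6: [271, 260, 294, 310, 252, 232, 352, 394]

Answer: [271, 260, 294, 310, 252, 232, 352, 394]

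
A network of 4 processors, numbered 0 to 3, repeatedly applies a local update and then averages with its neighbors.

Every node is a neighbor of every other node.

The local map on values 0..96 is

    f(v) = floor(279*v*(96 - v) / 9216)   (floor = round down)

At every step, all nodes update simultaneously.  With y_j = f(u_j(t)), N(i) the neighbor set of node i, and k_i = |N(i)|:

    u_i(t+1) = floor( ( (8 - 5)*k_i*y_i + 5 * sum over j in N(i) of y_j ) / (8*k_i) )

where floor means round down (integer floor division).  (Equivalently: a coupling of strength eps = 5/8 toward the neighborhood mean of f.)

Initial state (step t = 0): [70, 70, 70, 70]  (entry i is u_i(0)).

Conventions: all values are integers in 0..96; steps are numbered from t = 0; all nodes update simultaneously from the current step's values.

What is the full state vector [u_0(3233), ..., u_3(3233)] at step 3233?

Simulating step by step:
t=0: [70, 70, 70, 70]
t=1: [55, 55, 55, 55]
t=2: [68, 68, 68, 68]
t=3: [57, 57, 57, 57]
t=4: [67, 67, 67, 67]
t=5: [58, 58, 58, 58]
t=6: [66, 66, 66, 66]
t=7: [59, 59, 59, 59]
t=8: [66, 66, 66, 66]

Answer: [59, 59, 59, 59]
Key observation: The state at step 6, [66, 66, 66, 66], reappears at step 8: the system is in a cycle of period 2 from step 6 on.  Therefore the state at step 3233 equals the state at step 6 + ((3233 - 6) mod 2) = 7, which is [59, 59, 59, 59].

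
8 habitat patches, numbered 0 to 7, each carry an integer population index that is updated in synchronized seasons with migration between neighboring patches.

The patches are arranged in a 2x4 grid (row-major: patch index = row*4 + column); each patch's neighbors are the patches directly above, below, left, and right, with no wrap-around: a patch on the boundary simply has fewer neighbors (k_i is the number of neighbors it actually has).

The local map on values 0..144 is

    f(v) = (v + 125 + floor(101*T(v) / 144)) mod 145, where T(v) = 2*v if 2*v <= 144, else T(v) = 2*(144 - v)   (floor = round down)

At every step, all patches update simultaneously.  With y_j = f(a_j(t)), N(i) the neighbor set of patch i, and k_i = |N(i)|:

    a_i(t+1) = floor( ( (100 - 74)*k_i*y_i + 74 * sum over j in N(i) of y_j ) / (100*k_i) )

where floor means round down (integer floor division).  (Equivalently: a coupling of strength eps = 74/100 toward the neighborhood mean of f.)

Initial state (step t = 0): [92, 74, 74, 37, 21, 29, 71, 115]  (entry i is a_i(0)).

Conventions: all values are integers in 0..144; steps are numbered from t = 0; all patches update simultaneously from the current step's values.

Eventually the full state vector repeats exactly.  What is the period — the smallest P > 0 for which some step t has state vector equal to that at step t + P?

Simulating step by step:
t=0: [92, 74, 74, 37, 21, 29, 71, 115]
t=1: [51, 51, 21, 70, 79, 23, 48, 62]
t=2: [66, 67, 57, 59, 51, 58, 72, 69]
t=3: [125, 128, 96, 74, 121, 92, 60, 47]
t=4: [131, 136, 101, 88, 136, 132, 125, 72]
t=5: [127, 131, 100, 55, 128, 128, 102, 50]
t=6: [129, 132, 130, 118, 130, 132, 127, 119]
t=7: [128, 128, 130, 132, 129, 128, 130, 132]
t=8: [130, 129, 129, 128, 130, 129, 129, 128]
t=9: [129, 129, 130, 130, 129, 129, 130, 130]
t=10: [130, 129, 129, 129, 130, 129, 129, 129]
t=11: [129, 129, 130, 130, 129, 129, 130, 130]

Answer: 2
Key observation: The state at step 9, [129, 129, 130, 130, 129, 129, 130, 130], reappears at step 11 — and no state repeats earlier — so the cycle the system enters has period 2.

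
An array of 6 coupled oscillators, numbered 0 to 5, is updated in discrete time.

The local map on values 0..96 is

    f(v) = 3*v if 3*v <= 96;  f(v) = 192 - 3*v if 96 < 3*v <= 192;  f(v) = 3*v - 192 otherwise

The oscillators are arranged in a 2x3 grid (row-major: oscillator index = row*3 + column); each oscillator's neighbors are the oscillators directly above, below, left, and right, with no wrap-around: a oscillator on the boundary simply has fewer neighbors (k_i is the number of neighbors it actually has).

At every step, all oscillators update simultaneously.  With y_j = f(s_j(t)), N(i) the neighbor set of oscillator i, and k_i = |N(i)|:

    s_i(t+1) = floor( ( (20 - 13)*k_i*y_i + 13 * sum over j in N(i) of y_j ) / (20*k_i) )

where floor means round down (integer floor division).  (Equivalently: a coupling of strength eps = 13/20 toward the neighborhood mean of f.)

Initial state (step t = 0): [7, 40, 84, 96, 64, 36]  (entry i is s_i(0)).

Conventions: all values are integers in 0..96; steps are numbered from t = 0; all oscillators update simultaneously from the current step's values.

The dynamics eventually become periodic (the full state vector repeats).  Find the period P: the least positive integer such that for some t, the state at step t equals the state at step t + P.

Simulating step by step:
t=0: [7, 40, 84, 96, 64, 36]
t=1: [61, 42, 71, 40, 54, 48]
t=2: [48, 36, 44, 37, 50, 33]
t=3: [70, 61, 78, 57, 70, 65]
t=4: [16, 20, 18, 19, 13, 20]
t=5: [54, 51, 57, 48, 52, 51]
t=6: [38, 32, 32, 38, 39, 32]
t=7: [83, 87, 96, 77, 84, 89]
t=8: [55, 70, 80, 51, 60, 76]
t=9: [27, 25, 34, 26, 24, 32]
t=10: [78, 78, 87, 77, 79, 86]
t=11: [41, 48, 59, 41, 47, 60]
t=12: [62, 46, 24, 63, 45, 25]
t=13: [20, 48, 67, 21, 48, 68]
t=14: [57, 42, 22, 57, 43, 22]
t=15: [35, 55, 66, 34, 55, 65]
t=16: [68, 35, 11, 68, 35, 11]
t=17: [36, 59, 50, 36, 59, 50]
t=18: [61, 35, 33, 61, 35, 33]
t=19: [34, 71, 91, 34, 71, 91]
t=20: [67, 48, 61, 67, 48, 61]
t=21: [21, 31, 21, 21, 31, 21]
t=22: [72, 80, 72, 72, 80, 72]
t=23: [31, 37, 31, 31, 37, 31]
t=24: [89, 86, 89, 89, 86, 89]
t=25: [72, 69, 72, 72, 69, 72]
t=26: [21, 18, 21, 21, 18, 21]
t=27: [60, 57, 60, 60, 57, 60]
t=28: [14, 17, 14, 14, 17, 14]
t=29: [44, 47, 44, 44, 47, 44]
t=30: [57, 54, 57, 57, 54, 57]
t=31: [23, 26, 23, 23, 26, 23]
t=32: [71, 74, 71, 71, 74, 71]
t=33: [23, 26, 23, 23, 26, 23]

Answer: 2
Key observation: The state at step 31, [23, 26, 23, 23, 26, 23], reappears at step 33 — and no state repeats earlier — so the cycle the system enters has period 2.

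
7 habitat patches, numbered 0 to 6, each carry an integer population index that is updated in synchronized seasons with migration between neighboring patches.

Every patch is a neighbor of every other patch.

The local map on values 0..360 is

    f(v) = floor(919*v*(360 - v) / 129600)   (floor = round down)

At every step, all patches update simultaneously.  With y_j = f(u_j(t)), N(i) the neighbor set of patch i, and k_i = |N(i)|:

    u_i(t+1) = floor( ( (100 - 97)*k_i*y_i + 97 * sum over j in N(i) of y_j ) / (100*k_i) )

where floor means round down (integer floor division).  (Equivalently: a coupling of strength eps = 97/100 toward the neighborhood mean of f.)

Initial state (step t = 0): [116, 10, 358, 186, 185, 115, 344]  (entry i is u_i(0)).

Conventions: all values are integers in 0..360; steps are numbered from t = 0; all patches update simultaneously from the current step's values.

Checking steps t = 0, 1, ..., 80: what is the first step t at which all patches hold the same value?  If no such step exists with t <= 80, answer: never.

Answer: 3
Key observation: Synchronization is absorbing here: once all patches are equal they stay equal, and step 3 is the first all-equal step.

Derivation:
t=0: [116, 10, 358, 186, 185, 115, 344]  (not all equal)
t=1: [123, 146, 148, 119, 119, 123, 144]  (not all equal)
t=2: [212, 210, 210, 212, 212, 212, 210]  (not all equal)
t=3: [222, 222, 222, 222, 222, 222, 222]  (all equal)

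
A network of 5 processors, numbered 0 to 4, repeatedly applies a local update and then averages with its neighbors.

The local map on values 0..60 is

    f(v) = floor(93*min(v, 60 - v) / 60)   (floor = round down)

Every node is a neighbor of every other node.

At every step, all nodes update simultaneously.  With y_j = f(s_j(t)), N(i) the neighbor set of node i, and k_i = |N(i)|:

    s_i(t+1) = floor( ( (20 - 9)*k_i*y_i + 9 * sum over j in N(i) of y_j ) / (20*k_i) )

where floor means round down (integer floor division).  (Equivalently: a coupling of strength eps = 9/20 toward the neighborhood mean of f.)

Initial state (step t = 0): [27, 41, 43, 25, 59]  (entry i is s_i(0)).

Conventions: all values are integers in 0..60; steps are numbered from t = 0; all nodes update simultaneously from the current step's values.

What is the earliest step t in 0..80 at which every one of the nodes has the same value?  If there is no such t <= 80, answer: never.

Simulating step by step:
t=0: [27, 41, 43, 25, 59]  (not all equal)
t=1: [33, 27, 26, 31, 15]  (not all equal)
t=2: [39, 39, 38, 40, 31]  (not all equal)
t=3: [33, 33, 34, 33, 38]  (not all equal)
t=4: [40, 40, 39, 40, 37]  (not all equal)
t=5: [31, 31, 32, 31, 33]  (not all equal)
t=6: [43, 43, 43, 43, 42]  (not all equal)
t=7: [26, 26, 26, 26, 26]  (all equal)

Answer: 7
Key observation: Synchronization is absorbing here: once all nodes are equal they stay equal, and step 7 is the first all-equal step.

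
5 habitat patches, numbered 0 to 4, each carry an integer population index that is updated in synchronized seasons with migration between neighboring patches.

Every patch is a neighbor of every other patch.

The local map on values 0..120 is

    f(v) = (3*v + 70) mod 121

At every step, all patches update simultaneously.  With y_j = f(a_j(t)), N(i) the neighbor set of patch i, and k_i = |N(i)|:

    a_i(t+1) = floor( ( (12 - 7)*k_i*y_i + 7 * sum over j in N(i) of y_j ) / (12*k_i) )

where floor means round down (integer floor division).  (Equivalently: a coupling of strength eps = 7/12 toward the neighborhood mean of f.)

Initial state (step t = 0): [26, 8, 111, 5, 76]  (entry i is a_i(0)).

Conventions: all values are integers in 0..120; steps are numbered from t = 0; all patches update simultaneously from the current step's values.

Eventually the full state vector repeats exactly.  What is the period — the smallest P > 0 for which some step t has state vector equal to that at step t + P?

Answer: 5
Key observation: The state at step 35, [30, 34, 30, 34, 33], reappears at step 40 — and no state repeats earlier — so the cycle the system enters has period 5.

Derivation:
t=0: [26, 8, 111, 5, 76]
t=1: [51, 69, 54, 67, 59]
t=2: [68, 50, 71, 48, 42]
t=3: [58, 76, 60, 74, 69]
t=4: [22, 37, 24, 35, 31]
t=5: [32, 44, 33, 42, 39]
t=6: [58, 67, 58, 66, 63]
t=7: [11, 18, 11, 18, 15]
t=8: [75, 48, 75, 48, 78]
t=9: [65, 76, 65, 76, 68]
t=10: [33, 42, 33, 42, 36]
t=11: [57, 64, 57, 64, 59]
t=12: [74, 46, 74, 46, 42]
t=13: [64, 74, 64, 74, 71]
t=14: [31, 39, 31, 39, 37]
t=15: [51, 58, 51, 58, 56]
t=16: [75, 47, 75, 47, 79]
t=17: [65, 75, 65, 75, 68]
t=18: [33, 41, 33, 41, 35]
t=19: [55, 62, 55, 62, 57]
t=20: [85, 58, 85, 58, 87]
t=21: [60, 38, 60, 38, 61]
t=22: [24, 39, 24, 39, 25]
t=23: [34, 46, 34, 46, 35]
t=24: [61, 71, 61, 71, 62]
t=25: [20, 28, 20, 28, 21]
t=26: [16, 22, 16, 22, 17]
t=27: [70, 42, 70, 42, 38]
t=28: [52, 62, 52, 62, 59]
t=29: [63, 39, 63, 39, 36]
t=30: [37, 50, 37, 50, 47]
t=31: [75, 86, 75, 86, 83]
t=32: [66, 75, 66, 75, 72]
t=33: [36, 43, 36, 43, 41]
t=34: [65, 71, 65, 71, 69]
t=35: [30, 34, 30, 34, 33]
t=36: [43, 47, 43, 47, 46]
t=37: [82, 86, 82, 86, 85]
t=38: [78, 82, 78, 82, 81]
t=39: [66, 70, 66, 70, 69]
t=40: [30, 34, 30, 34, 33]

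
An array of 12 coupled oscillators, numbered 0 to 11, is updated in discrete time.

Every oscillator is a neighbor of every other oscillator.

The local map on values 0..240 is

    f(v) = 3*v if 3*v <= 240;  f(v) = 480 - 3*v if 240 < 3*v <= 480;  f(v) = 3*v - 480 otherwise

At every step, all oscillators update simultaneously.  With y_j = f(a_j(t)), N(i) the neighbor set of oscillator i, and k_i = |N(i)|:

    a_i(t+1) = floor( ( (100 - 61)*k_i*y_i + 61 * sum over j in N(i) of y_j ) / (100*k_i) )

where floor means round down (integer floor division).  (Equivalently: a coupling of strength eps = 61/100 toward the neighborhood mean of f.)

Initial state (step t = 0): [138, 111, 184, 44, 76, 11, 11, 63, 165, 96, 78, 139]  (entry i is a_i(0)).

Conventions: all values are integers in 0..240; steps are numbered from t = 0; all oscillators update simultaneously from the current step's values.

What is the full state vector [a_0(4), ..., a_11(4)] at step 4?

Simulating step by step:
t=0: [138, 111, 184, 44, 76, 11, 11, 63, 165, 96, 78, 139]
t=1: [99, 127, 101, 122, 154, 88, 88, 141, 82, 142, 156, 98]
t=2: [148, 119, 146, 124, 92, 159, 159, 105, 165, 104, 90, 149]
t=3: [73, 102, 75, 97, 129, 62, 62, 116, 66, 117, 131, 72]
t=4: [186, 171, 188, 176, 143, 175, 175, 156, 179, 155, 141, 185]

Answer: [186, 171, 188, 176, 143, 175, 175, 156, 179, 155, 141, 185]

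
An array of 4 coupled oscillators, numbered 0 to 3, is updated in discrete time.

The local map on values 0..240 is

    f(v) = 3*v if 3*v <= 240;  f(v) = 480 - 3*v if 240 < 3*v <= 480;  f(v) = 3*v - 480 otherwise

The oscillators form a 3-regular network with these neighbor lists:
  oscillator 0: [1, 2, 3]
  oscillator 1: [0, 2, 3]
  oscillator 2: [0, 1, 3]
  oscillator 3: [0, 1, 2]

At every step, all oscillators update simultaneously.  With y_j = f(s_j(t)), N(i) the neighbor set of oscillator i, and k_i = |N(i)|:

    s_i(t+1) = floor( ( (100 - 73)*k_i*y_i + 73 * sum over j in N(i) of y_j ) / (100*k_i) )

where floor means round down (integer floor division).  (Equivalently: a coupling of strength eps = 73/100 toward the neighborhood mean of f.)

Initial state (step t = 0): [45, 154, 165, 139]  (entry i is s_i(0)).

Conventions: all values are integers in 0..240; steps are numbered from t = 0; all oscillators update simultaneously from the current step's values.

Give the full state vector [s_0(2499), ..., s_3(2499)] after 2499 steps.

Simulating step by step:
t=0: [45, 154, 165, 139]
t=1: [59, 56, 56, 57]
t=2: [171, 170, 170, 171]
t=3: [31, 31, 31, 31]
t=4: [93, 93, 93, 93]
t=5: [201, 201, 201, 201]
t=6: [123, 123, 123, 123]
t=7: [111, 111, 111, 111]
t=8: [147, 147, 147, 147]
t=9: [39, 39, 39, 39]
t=10: [117, 117, 117, 117]
t=11: [129, 129, 129, 129]
t=12: [93, 93, 93, 93]

Answer: [129, 129, 129, 129]
Key observation: The state at step 4, [93, 93, 93, 93], reappears at step 12: the system is in a cycle of period 8 from step 4 on.  Therefore the state at step 2499 equals the state at step 4 + ((2499 - 4) mod 8) = 11, which is [129, 129, 129, 129].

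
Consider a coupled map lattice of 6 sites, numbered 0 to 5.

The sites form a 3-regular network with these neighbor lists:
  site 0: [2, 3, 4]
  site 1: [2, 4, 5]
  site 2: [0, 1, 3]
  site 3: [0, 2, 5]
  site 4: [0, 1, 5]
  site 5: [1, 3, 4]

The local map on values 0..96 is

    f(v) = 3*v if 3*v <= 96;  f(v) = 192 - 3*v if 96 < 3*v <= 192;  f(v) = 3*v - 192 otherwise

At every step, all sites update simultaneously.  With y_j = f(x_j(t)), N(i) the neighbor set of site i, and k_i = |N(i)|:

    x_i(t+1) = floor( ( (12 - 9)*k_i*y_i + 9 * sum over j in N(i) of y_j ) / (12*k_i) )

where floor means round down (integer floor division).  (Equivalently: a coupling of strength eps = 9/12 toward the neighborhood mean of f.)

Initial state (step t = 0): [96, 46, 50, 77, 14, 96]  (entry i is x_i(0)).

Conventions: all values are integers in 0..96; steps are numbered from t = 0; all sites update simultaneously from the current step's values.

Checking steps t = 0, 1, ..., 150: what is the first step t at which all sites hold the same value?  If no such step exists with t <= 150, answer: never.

Simulating step by step:
t=0: [96, 46, 50, 77, 14, 96]  (not all equal)
t=1: [54, 58, 57, 68, 72, 57]  (not all equal)
t=2: [21, 21, 20, 21, 23, 18]  (not all equal)
t=3: [63, 61, 62, 60, 62, 62]  (not all equal)
t=4: [6, 6, 7, 6, 6, 8]  (not all equal)
t=5: [18, 20, 18, 20, 19, 19]  (not all equal)
t=6: [56, 57, 57, 56, 57, 58]  (not all equal)
t=7: [22, 20, 22, 21, 21, 21]  (not all equal)
t=8: [64, 63, 63, 64, 63, 62]  (not all equal)
t=9: [1, 3, 1, 2, 3, 3]  (not all equal)
t=10: [5, 7, 5, 5, 7, 8]  (not all equal)
t=11: [16, 20, 16, 17, 20, 20]  (not all equal)
t=12: [51, 57, 51, 51, 57, 57]  (not all equal)
t=13: [34, 25, 34, 34, 25, 25]  (not all equal)
t=14: [86, 78, 86, 86, 78, 78]  (not all equal)
t=15: [60, 48, 60, 60, 48, 48]  (not all equal)
t=16: [21, 39, 21, 21, 39, 39]  (not all equal)
t=17: [66, 72, 66, 66, 72, 72]  (not all equal)
t=18: [10, 19, 10, 10, 19, 19]  (not all equal)
t=19: [36, 50, 36, 36, 50, 50]  (not all equal)
t=20: [73, 52, 73, 73, 52, 52]  (not all equal)
t=21: [29, 33, 29, 29, 33, 33]  (not all equal)
t=22: [88, 91, 88, 88, 91, 91]  (not all equal)
t=23: [74, 78, 74, 74, 78, 78]  (not all equal)
t=24: [33, 39, 33, 33, 39, 39]  (not all equal)
t=25: [88, 79, 88, 88, 79, 79]  (not all equal)
t=26: [65, 51, 65, 65, 51, 51]  (not all equal)
t=27: [12, 30, 12, 12, 30, 30]  (not all equal)
t=28: [49, 76, 49, 49, 76, 76]  (not all equal)
t=29: [42, 38, 42, 42, 38, 38]  (not all equal)
t=30: [69, 75, 69, 69, 75, 75]  (not all equal)
t=31: [19, 28, 19, 19, 28, 28]  (not all equal)
t=32: [63, 77, 63, 63, 77, 77]  (not all equal)
t=33: [12, 30, 12, 12, 30, 30]  (not all equal)

Answer: never
Key observation: The state at step 27 reappears at step 33 — the system is in a cycle of period 6 from step 27 on.  No step 0..33 is synchronized, and the cycle repeats forever, so no step up to 150 (or ever) has all sites equal.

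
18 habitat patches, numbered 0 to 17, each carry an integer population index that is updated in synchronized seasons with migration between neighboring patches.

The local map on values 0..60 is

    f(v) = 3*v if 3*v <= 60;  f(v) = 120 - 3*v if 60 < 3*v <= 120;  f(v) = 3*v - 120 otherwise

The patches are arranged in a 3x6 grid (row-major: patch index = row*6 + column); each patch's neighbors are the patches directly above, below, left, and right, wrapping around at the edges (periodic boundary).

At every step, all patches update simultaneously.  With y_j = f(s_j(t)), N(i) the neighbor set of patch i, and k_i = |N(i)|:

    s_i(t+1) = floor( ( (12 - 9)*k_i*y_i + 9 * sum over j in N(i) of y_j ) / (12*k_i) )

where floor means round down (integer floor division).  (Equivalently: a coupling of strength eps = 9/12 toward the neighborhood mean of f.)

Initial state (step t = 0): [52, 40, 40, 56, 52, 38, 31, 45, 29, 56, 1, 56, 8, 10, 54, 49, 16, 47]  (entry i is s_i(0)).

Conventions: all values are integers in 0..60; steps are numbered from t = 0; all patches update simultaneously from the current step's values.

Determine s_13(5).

Simulating step by step:
t=0: [52, 40, 40, 56, 52, 38, 31, 45, 29, 56, 1, 56, 8, 10, 54, 49, 16, 47]
t=1: [19, 15, 23, 32, 28, 27, 29, 20, 27, 32, 34, 22, 27, 22, 27, 41, 28, 28]
t=2: [43, 52, 40, 27, 30, 44, 47, 47, 42, 21, 32, 37, 43, 47, 37, 23, 26, 40]
t=3: [16, 18, 16, 35, 29, 12, 14, 21, 17, 36, 31, 12, 11, 19, 16, 40, 30, 13]
t=4: [42, 52, 43, 21, 28, 38, 43, 52, 43, 20, 27, 36, 43, 50, 41, 19, 26, 35]
t=5: [12, 24, 21, 44, 36, 14, 14, 24, 22, 45, 37, 15, 13, 23, 20, 44, 38, 16]

Answer: s_13(5) = 23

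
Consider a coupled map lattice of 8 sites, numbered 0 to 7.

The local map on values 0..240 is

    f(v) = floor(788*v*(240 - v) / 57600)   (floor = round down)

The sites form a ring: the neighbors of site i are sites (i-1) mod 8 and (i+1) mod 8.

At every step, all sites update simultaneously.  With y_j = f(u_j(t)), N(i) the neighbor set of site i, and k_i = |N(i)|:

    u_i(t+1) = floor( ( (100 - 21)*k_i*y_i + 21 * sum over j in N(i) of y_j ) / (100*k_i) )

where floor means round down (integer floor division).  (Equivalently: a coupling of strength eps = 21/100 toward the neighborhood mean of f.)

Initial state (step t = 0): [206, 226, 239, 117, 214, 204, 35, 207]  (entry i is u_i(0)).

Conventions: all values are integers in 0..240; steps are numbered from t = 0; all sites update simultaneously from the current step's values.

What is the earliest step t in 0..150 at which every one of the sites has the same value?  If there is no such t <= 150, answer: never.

Answer: never
Key observation: The state at step 14 reappears at step 18 — the system is in a cycle of period 4 from step 14 on.  No step 0..18 is synchronized, and the cycle repeats forever, so no step up to 150 (or ever) has all sites equal.

Derivation:
t=0: [206, 226, 239, 117, 214, 204, 35, 207]  (not all equal)
t=1: [89, 44, 27, 163, 91, 97, 97, 93]  (not all equal)
t=2: [176, 119, 91, 162, 183, 188, 188, 186]  (not all equal)
t=3: [156, 190, 184, 170, 144, 133, 133, 138]  (not all equal)
t=4: [175, 135, 141, 162, 186, 193, 193, 190]  (not all equal)
t=5: [156, 188, 188, 170, 139, 125, 124, 131]  (not all equal)
t=6: [175, 137, 136, 162, 189, 195, 195, 193]  (not all equal)
t=7: [155, 189, 190, 169, 134, 121, 120, 126]  (not all equal)
t=8: [176, 135, 132, 163, 191, 195, 196, 194]  (not all equal)
t=9: [154, 189, 192, 169, 131, 120, 117, 124]  (not all equal)
t=10: [177, 135, 130, 163, 191, 196, 196, 194]  (not all equal)
t=11: [153, 188, 192, 169, 131, 118, 117, 124]  (not all equal)
t=12: [178, 137, 130, 163, 191, 195, 196, 194]  (not all equal)
t=13: [151, 188, 192, 169, 131, 120, 117, 124]  (not all equal)
t=14: [179, 137, 130, 163, 191, 196, 196, 194]  (not all equal)
t=15: [150, 188, 192, 169, 131, 118, 117, 124]  (not all equal)
t=16: [179, 137, 130, 163, 191, 195, 196, 194]  (not all equal)
t=17: [150, 188, 192, 169, 131, 120, 117, 124]  (not all equal)
t=18: [179, 137, 130, 163, 191, 196, 196, 194]  (not all equal)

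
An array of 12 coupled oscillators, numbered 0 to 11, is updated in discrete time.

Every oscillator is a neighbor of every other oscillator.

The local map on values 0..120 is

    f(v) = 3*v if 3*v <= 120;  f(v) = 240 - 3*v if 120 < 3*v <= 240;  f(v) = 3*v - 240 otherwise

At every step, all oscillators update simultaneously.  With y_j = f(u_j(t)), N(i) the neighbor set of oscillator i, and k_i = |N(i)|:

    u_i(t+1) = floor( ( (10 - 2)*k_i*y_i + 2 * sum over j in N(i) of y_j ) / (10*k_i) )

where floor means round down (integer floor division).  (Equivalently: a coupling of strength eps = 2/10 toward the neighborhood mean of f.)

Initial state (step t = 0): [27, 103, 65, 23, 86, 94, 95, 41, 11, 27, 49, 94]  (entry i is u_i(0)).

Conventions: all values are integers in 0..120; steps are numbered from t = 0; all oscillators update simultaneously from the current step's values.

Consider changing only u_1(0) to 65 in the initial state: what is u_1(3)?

Answer: u_1(3) = 34
Key observation: This trace re-runs the system from the modified initial state.

Derivation:
t=0: [27, 65, 65, 23, 86, 94, 95, 41, 11, 27, 49, 94]
t=1: [76, 48, 48, 66, 27, 45, 48, 104, 38, 76, 85, 45]
t=2: [24, 90, 90, 48, 78, 97, 90, 71, 104, 24, 27, 97]
t=3: [67, 34, 34, 86, 15, 51, 34, 32, 67, 67, 74, 51]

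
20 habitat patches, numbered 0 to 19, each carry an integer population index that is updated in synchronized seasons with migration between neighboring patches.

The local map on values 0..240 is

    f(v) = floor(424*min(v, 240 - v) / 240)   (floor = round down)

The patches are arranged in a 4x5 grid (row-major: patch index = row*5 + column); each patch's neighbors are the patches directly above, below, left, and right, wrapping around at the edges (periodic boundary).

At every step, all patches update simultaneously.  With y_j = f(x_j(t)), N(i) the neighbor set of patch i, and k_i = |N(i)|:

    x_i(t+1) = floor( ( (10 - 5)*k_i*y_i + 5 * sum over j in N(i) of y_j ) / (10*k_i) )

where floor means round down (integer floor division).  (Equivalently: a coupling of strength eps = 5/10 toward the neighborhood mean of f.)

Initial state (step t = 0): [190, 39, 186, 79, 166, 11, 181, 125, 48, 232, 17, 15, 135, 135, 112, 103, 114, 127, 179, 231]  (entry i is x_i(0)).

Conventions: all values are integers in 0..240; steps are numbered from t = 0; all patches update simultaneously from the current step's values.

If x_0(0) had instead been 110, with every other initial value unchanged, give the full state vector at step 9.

Simulating step by step:
t=0: [110, 39, 186, 79, 166, 11, 181, 125, 48, 232, 17, 15, 135, 135, 112, 103, 114, 127, 179, 231]
t=1: [146, 108, 123, 121, 110, 52, 91, 160, 109, 60, 67, 78, 169, 164, 129, 145, 159, 173, 120, 84]
t=2: [163, 179, 185, 205, 175, 114, 149, 155, 169, 137, 132, 136, 128, 157, 161, 155, 148, 144, 182, 170]
t=3: [139, 122, 109, 85, 119, 183, 160, 147, 129, 162, 179, 180, 179, 143, 149, 151, 157, 154, 113, 124]
t=4: [173, 186, 180, 174, 188, 120, 142, 161, 175, 151, 118, 115, 127, 168, 157, 157, 150, 156, 184, 192]
t=5: [127, 117, 115, 109, 104, 188, 167, 143, 124, 148, 192, 193, 176, 133, 145, 144, 153, 144, 108, 102]
t=6: [180, 188, 193, 193, 183, 117, 132, 166, 191, 161, 105, 101, 133, 178, 160, 161, 154, 166, 186, 178]
t=7: [120, 111, 95, 87, 104, 180, 170, 133, 100, 136, 175, 178, 162, 118, 138, 138, 142, 129, 101, 113]
t=8: [189, 182, 175, 164, 184, 132, 136, 169, 179, 172, 128, 122, 156, 187, 178, 177, 171, 179, 183, 189]
t=9: [107, 114, 115, 119, 103, 168, 169, 131, 112, 123, 175, 185, 140, 104, 117, 117, 126, 113, 103, 97]

Answer: [107, 114, 115, 119, 103, 168, 169, 131, 112, 123, 175, 185, 140, 104, 117, 117, 126, 113, 103, 97]
Key observation: This trace re-runs the system from the modified initial state.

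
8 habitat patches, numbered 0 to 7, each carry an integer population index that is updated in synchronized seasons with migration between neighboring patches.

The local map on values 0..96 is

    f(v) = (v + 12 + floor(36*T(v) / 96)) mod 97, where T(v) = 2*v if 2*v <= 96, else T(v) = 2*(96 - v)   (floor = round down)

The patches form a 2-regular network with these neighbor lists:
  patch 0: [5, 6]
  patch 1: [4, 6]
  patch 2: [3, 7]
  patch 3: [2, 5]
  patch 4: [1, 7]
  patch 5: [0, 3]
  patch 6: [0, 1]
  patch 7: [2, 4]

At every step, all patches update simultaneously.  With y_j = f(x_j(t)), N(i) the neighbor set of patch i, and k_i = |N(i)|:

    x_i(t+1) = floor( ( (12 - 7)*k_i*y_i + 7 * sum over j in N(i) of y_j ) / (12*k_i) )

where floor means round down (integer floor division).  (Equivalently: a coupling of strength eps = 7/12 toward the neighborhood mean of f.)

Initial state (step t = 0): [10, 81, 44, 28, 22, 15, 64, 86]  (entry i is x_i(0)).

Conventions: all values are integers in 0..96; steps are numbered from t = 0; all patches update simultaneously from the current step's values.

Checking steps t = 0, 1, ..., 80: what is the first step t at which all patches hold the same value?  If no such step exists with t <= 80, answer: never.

Answer: never
Key observation: The state at step 29 reappears at step 39 — the system is in a cycle of period 10 from step 29 on.  No step 0..39 is synchronized, and the cycle repeats forever, so no step up to 80 (or ever) has all patches equal.

Derivation:
t=0: [10, 81, 44, 28, 22, 15, 64, 86]  (not all equal)
t=1: [24, 18, 57, 62, 25, 42, 11, 43]  (not all equal)
t=2: [56, 43, 26, 25, 60, 51, 41, 52]  (not all equal)
t=3: [52, 61, 39, 67, 26, 56, 60, 17]  (not all equal)
t=4: [0, 18, 46, 24, 36, 1, 1, 57]  (not all equal)
t=5: [12, 43, 54, 53, 44, 24, 21, 49]  (not all equal)
t=6: [43, 76, 28, 15, 90, 32, 55, 65]  (not all equal)
t=7: [56, 5, 37, 53, 6, 64, 27, 21]  (not all equal)
t=8: [18, 31, 45, 23, 29, 1, 30, 48]  (not all equal)
t=9: [40, 64, 80, 51, 73, 33, 58, 84]  (not all equal)
t=10: [54, 3, 33, 62, 5, 80, 25, 6]  (not all equal)
t=11: [18, 28, 35, 23, 19, 3, 27, 35]  (not all equal)
t=12: [40, 55, 66, 47, 57, 34, 54, 64]  (not all equal)
t=13: [54, 0, 29, 60, 1, 80, 23, 2]  (not all equal)
t=14: [17, 23, 30, 20, 13, 3, 25, 28]  (not all equal)
t=15: [38, 47, 58, 43, 47, 32, 50, 54]  (not all equal)
t=16: [80, 94, 25, 56, 66, 76, 90, 27]  (not all equal)
t=17: [7, 7, 40, 18, 21, 4, 8, 41]  (not all equal)
t=18: [23, 31, 70, 47, 51, 27, 24, 72]  (not all equal)
t=19: [54, 71, 30, 57, 60, 67, 56, 31]  (not all equal)
t=20: [1, 2, 46, 19, 21, 1, 1, 46]  (not all equal)
t=21: [13, 24, 78, 49, 51, 22, 13, 79]  (not all equal)
t=22: [38, 60, 32, 56, 57, 58, 39, 32]  (not all equal)
t=23: [56, 24, 48, 20, 20, 23, 56, 48]  (not all equal)
t=24: [15, 36, 81, 62, 63, 35, 16, 81]  (not all equal)
t=25: [48, 43, 5, 24, 24, 42, 49, 5]  (not all equal)
t=26: [92, 80, 29, 53, 53, 79, 93, 29]  (not all equal)
t=27: [8, 5, 43, 19, 20, 5, 9, 43]  (not all equal)
t=28: [24, 29, 74, 49, 50, 29, 24, 75]  (not all equal)
t=29: [56, 69, 31, 59, 59, 69, 56, 31]  (not all equal)
t=30: [1, 2, 47, 20, 20, 2, 1, 47]  (not all equal)
t=31: [13, 23, 80, 51, 51, 23, 13, 80]  (not all equal)
t=32: [39, 59, 32, 57, 57, 59, 39, 32]  (not all equal)
t=33: [56, 24, 48, 20, 20, 24, 56, 48]  (not all equal)
t=34: [16, 36, 81, 63, 63, 36, 16, 81]  (not all equal)
t=35: [50, 43, 5, 24, 24, 43, 50, 5]  (not all equal)
t=36: [93, 80, 29, 53, 53, 80, 93, 29]  (not all equal)
t=37: [9, 5, 43, 20, 20, 5, 9, 43]  (not all equal)
t=38: [24, 29, 75, 50, 50, 29, 24, 75]  (not all equal)
t=39: [56, 69, 31, 59, 59, 69, 56, 31]  (not all equal)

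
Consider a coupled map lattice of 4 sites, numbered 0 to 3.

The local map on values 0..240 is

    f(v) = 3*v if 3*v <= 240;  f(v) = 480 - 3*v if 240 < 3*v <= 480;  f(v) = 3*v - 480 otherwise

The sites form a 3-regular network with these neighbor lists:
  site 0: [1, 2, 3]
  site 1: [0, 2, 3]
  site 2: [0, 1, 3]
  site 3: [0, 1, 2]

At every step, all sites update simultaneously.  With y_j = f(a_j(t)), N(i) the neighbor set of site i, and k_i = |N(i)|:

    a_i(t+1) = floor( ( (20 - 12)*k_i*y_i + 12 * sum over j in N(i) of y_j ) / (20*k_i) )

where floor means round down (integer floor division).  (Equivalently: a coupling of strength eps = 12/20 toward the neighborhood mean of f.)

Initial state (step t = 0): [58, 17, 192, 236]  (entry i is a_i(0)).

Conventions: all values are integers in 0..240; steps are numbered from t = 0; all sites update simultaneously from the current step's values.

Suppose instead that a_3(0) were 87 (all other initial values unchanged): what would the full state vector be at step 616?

Answer: [234, 234, 235, 234]
Key observation: The state at step 13, [222, 222, 223, 222], reappears at step 17: the system is in a cycle of period 4 from step 13 on.  Therefore the state at step 616 equals the state at step 13 + ((616 - 13) mod 4) = 16, which is [234, 234, 235, 234].

Derivation:
t=0: [58, 17, 192, 87]
t=1: [142, 118, 127, 151]
t=2: [72, 86, 81, 66]
t=3: [217, 219, 222, 214]
t=4: [173, 174, 176, 171]
t=5: [40, 40, 42, 39]
t=6: [120, 120, 121, 120]
t=7: [119, 119, 118, 119]
t=8: [123, 123, 124, 123]
t=9: [110, 110, 109, 110]
t=10: [150, 150, 151, 150]
t=11: [29, 29, 28, 29]
t=12: [86, 86, 85, 86]
t=13: [222, 222, 223, 222]
t=14: [186, 186, 187, 186]
t=15: [78, 78, 79, 78]
t=16: [234, 234, 235, 234]
t=17: [222, 222, 223, 222]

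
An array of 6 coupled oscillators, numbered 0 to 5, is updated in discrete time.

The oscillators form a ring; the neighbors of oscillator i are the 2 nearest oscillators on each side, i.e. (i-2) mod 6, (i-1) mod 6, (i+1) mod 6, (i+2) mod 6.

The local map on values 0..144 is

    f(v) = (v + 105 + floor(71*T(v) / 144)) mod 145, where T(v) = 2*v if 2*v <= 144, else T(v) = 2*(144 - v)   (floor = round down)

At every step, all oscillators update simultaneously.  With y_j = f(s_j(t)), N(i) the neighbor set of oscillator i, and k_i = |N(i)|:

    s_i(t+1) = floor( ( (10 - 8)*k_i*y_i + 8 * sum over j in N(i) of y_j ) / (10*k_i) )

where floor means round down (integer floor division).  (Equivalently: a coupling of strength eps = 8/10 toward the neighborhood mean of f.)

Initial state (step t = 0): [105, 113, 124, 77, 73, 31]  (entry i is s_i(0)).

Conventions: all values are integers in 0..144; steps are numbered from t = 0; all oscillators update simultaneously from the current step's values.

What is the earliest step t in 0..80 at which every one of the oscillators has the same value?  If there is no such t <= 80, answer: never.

Simulating step by step:
t=0: [105, 113, 124, 77, 73, 31]  (not all equal)
t=1: [86, 86, 103, 86, 86, 86]  (not all equal)
t=2: [103, 103, 103, 103, 103, 103]  (all equal)

Answer: 2
Key observation: Synchronization is absorbing here: once all oscillators are equal they stay equal, and step 2 is the first all-equal step.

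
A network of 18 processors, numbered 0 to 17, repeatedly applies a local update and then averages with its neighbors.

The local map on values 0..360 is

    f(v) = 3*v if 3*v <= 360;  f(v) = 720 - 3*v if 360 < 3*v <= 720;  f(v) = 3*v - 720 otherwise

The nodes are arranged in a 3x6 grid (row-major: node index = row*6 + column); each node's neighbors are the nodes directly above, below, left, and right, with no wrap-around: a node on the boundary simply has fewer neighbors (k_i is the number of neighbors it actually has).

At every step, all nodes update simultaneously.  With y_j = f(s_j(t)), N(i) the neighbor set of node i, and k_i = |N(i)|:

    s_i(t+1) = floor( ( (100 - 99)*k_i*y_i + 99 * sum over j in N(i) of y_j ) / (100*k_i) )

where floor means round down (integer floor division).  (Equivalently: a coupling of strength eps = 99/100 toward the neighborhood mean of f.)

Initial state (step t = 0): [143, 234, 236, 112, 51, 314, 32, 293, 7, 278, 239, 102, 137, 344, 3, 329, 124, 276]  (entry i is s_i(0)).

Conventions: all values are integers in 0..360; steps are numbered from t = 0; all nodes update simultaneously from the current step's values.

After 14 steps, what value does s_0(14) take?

Answer: s_0(14) = 77

Derivation:
t=0: [143, 234, 236, 112, 51, 314, 32, 293, 7, 278, 239, 102, 137, 344, 3, 329, 124, 276]
t=1: [59, 152, 123, 95, 186, 229, 251, 112, 72, 156, 227, 112, 205, 160, 198, 158, 128, 324]
t=2: [148, 287, 255, 255, 119, 246, 204, 189, 265, 197, 269, 110, 136, 189, 232, 238, 180, 335]
t=3: [126, 157, 86, 175, 53, 340, 245, 119, 87, 54, 247, 132, 132, 162, 77, 109, 126, 255]
t=4: [134, 318, 235, 193, 171, 242, 337, 191, 252, 200, 244, 124, 126, 303, 273, 245, 133, 330]
t=5: [263, 160, 135, 114, 54, 274, 269, 187, 94, 51, 246, 98, 241, 195, 80, 178, 101, 333]
t=6: [162, 181, 288, 211, 154, 226, 77, 185, 217, 206, 225, 134, 109, 134, 201, 231, 162, 298]
t=7: [204, 180, 111, 167, 60, 285, 241, 198, 131, 57, 226, 89, 275, 204, 137, 149, 83, 274]
t=8: [91, 188, 242, 227, 132, 222, 111, 154, 235, 214, 215, 94, 55, 179, 236, 243, 140, 256]
t=9: [244, 178, 69, 135, 58, 300, 233, 172, 87, 34, 244, 61, 257, 145, 68, 128, 46, 288]
t=10: [102, 141, 253, 162, 169, 178, 88, 188, 180, 229, 147, 112, 151, 154, 293, 149, 163, 160]
t=11: [280, 168, 235, 96, 232, 273, 243, 248, 97, 239, 204, 236, 261, 194, 236, 142, 263, 283]
t=12: [112, 54, 262, 16, 163, 18, 68, 162, 16, 242, 27, 111, 73, 34, 238, 30, 175, 41]
t=13: [184, 211, 85, 100, 62, 279, 262, 130, 77, 66, 190, 88, 153, 152, 79, 69, 98, 262]
t=14: [77, 249, 206, 213, 188, 223, 251, 163, 254, 221, 234, 112, 165, 275, 234, 242, 142, 276]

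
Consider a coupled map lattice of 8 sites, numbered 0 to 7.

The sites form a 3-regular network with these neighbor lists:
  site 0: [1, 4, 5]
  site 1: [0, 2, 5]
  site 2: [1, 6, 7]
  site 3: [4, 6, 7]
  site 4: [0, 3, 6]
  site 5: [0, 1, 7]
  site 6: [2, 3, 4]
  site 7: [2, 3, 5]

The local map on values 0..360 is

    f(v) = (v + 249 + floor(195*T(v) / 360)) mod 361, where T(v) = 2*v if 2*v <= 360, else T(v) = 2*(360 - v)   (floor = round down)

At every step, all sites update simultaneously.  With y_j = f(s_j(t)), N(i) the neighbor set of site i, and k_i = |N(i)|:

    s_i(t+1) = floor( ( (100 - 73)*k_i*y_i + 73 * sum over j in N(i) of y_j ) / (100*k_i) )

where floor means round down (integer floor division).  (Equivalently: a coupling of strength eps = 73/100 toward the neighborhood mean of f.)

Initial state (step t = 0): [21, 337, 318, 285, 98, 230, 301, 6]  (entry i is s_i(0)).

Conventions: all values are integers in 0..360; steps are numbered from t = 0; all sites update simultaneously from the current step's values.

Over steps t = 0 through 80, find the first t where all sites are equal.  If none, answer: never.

Simulating step by step:
t=0: [21, 337, 318, 285, 98, 230, 301, 6]  (not all equal)
t=1: [224, 262, 253, 215, 219, 264, 213, 256]  (not all equal)
t=2: [257, 256, 256, 258, 259, 256, 258, 256]  (not all equal)
t=3: [256, 256, 256, 256, 256, 256, 256, 256]  (all equal)

Answer: 3
Key observation: Synchronization is absorbing here: once all sites are equal they stay equal, and step 3 is the first all-equal step.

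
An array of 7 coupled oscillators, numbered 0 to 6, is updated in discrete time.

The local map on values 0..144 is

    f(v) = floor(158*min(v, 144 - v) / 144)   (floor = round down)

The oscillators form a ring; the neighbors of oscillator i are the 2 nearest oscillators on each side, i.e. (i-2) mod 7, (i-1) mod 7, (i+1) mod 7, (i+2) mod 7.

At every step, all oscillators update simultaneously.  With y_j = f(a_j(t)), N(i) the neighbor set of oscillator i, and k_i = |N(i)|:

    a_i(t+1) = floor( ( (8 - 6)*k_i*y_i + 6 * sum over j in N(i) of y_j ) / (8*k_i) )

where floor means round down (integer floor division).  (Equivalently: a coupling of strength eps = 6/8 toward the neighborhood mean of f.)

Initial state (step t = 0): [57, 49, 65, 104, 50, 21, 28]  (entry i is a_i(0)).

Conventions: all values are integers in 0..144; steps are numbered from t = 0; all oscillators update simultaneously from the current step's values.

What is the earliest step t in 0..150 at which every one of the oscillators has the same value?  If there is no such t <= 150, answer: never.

Simulating step by step:
t=0: [57, 49, 65, 104, 50, 21, 28]  (not all equal)
t=1: [48, 51, 57, 48, 44, 41, 43]  (not all equal)
t=2: [52, 53, 54, 52, 50, 48, 49]  (not all equal)
t=3: [55, 56, 57, 56, 54, 54, 54]  (not all equal)
t=4: [60, 60, 60, 60, 59, 59, 59]  (not all equal)
t=5: [64, 64, 64, 64, 64, 64, 64]  (all equal)

Answer: 5
Key observation: Synchronization is absorbing here: once all oscillators are equal they stay equal, and step 5 is the first all-equal step.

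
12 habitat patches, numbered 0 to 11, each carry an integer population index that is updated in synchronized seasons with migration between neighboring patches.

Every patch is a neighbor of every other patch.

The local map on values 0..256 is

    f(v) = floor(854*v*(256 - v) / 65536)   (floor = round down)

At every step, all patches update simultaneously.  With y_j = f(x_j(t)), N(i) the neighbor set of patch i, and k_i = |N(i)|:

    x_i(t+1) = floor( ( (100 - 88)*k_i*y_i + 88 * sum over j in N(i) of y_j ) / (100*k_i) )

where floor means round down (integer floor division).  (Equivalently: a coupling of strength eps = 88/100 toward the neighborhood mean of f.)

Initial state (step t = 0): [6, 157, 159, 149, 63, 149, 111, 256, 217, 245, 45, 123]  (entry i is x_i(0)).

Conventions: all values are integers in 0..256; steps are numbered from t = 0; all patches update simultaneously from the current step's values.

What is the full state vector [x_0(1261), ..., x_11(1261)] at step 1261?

Simulating step by step:
t=0: [6, 157, 159, 149, 63, 149, 111, 256, 217, 245, 45, 123]
t=1: [135, 142, 142, 142, 140, 142, 143, 134, 139, 136, 139, 143]
t=2: [210, 210, 210, 210, 210, 210, 210, 210, 210, 210, 210, 210]
t=3: [125, 125, 125, 125, 125, 125, 125, 125, 125, 125, 125, 125]
t=4: [213, 213, 213, 213, 213, 213, 213, 213, 213, 213, 213, 213]
t=5: [119, 119, 119, 119, 119, 119, 119, 119, 119, 119, 119, 119]
t=6: [212, 212, 212, 212, 212, 212, 212, 212, 212, 212, 212, 212]
t=7: [121, 121, 121, 121, 121, 121, 121, 121, 121, 121, 121, 121]
t=8: [212, 212, 212, 212, 212, 212, 212, 212, 212, 212, 212, 212]

Answer: [121, 121, 121, 121, 121, 121, 121, 121, 121, 121, 121, 121]
Key observation: The state at step 6, [212, 212, 212, 212, 212, 212, 212, 212, 212, 212, 212, 212], reappears at step 8: the system is in a cycle of period 2 from step 6 on.  Therefore the state at step 1261 equals the state at step 6 + ((1261 - 6) mod 2) = 7, which is [121, 121, 121, 121, 121, 121, 121, 121, 121, 121, 121, 121].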